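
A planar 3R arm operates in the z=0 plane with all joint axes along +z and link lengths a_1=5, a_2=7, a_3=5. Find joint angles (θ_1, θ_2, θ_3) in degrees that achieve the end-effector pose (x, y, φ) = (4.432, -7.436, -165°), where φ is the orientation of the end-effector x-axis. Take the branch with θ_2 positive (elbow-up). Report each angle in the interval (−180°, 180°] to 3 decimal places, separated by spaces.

-59.997 44.996 -149.999

wrist centre = target − a_3·(cos φ, sin φ) = (9.2616, -6.1419)
cos θ_2 = (123.5008−5²−7²)/(2·5·7) = 0.7072; θ_2 = 44.9962° (elbow-up)
β = atan2(-6.1419,9.2616) = -33.5506°; ψ = atan2(4.9494,9.9501) = 26.4469°
θ_1 = β − ψ = -59.9975°
θ_3 = φ − θ_1 − θ_2 = -149.9987° (wrapped to (-180°,180°])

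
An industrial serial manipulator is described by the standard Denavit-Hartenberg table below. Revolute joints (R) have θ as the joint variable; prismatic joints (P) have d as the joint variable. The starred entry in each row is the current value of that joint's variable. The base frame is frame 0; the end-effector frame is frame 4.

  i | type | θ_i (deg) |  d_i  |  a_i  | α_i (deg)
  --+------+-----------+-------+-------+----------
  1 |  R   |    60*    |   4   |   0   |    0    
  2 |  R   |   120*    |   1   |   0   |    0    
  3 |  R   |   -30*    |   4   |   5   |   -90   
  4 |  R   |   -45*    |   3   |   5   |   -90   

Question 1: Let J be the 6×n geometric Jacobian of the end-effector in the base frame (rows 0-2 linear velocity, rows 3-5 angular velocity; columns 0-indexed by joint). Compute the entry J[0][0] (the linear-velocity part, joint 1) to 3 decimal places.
-1.670

axis z_0 = ẑ; lever o_n−o_0 = (-8.8920,1.6697,12.5355)
cross product → J_v[:, 0] = (-1.6697,-8.8920,0.0000)
J_ω[:, 0] = z_0
entry J[0][0] = -1.6697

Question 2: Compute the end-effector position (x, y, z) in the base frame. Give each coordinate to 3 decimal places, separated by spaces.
after link 1: o_1 = (0.0000, 0.0000, 4.0000)
after link 2: o_2 = (0.0000, 0.0000, 5.0000)
after link 3: o_3 = (-4.3301, 2.5000, 9.0000)
after link 4: o_4 = (-8.8920, 1.6697, 12.5355)

-8.892 1.670 12.536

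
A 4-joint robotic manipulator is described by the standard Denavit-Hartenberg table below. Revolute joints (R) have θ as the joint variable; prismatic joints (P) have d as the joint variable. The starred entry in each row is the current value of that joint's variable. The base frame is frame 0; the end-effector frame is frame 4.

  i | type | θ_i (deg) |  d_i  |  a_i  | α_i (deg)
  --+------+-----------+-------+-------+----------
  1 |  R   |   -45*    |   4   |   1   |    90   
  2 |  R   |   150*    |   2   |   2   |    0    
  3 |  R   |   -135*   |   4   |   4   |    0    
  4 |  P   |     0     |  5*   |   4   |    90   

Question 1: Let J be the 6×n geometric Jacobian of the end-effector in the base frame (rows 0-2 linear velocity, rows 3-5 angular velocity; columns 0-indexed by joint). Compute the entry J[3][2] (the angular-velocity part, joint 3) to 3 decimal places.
-0.707

axis z_2 = (-0.7071,-0.7071,0.0000); lever o_n−o_2 = (-0.8999,-11.8281,2.0706)
cross product → J_v[:, 2] = (-1.4641,1.4641,7.7274)
J_ω[:, 2] = z_2
entry J[3][2] = -0.7071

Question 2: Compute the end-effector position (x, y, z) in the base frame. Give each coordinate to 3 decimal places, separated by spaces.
after link 1: o_1 = (0.7071, -0.7071, 4.0000)
after link 2: o_2 = (-1.9319, -0.8966, 5.0000)
after link 3: o_3 = (-2.0282, -6.4571, 6.0353)
after link 4: o_4 = (-2.8317, -12.7246, 7.0706)

-2.832 -12.725 7.071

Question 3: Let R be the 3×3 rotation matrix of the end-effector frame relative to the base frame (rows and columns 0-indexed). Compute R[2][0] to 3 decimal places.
End-effector x-axis (col 0 of R) = (0.6830,-0.6830,0.2588)
R[2][0] = 0.2588

0.259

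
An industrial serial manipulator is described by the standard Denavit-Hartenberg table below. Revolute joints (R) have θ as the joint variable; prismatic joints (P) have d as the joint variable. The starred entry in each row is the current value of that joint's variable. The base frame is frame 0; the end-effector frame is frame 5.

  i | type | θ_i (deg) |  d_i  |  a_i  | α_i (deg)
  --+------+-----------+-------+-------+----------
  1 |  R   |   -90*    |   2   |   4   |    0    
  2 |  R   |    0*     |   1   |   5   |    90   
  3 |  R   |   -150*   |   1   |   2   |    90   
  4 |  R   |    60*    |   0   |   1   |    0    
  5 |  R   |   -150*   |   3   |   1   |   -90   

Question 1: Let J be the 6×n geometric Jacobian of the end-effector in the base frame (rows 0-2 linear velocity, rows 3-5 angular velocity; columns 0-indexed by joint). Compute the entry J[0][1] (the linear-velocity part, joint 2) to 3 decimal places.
axis z_1 = (0.0000,0.0000,1.0000); lever o_n−o_1 = (-0.8660,-1.3349,2.3481)
cross product → J_v[:, 1] = (1.3349,-0.8660,0.0000)
J_ω[:, 1] = z_1
entry J[0][1] = 1.3349

1.335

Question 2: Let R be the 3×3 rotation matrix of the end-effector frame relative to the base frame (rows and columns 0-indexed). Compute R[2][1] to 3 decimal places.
-0.866

End-effector y-axis (col 1 of R) = (0.0000,-0.5000,-0.8660)
R[2][1] = -0.8660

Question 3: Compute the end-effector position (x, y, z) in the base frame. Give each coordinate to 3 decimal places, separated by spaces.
after link 1: o_1 = (0.0000, -4.0000, 2.0000)
after link 2: o_2 = (0.0000, -9.0000, 3.0000)
after link 3: o_3 = (-1.0000, -7.2679, 2.0000)
after link 4: o_4 = (-1.8660, -6.8349, 1.7500)
after link 5: o_5 = (-0.8660, -5.3349, 4.3481)

-0.866 -5.335 4.348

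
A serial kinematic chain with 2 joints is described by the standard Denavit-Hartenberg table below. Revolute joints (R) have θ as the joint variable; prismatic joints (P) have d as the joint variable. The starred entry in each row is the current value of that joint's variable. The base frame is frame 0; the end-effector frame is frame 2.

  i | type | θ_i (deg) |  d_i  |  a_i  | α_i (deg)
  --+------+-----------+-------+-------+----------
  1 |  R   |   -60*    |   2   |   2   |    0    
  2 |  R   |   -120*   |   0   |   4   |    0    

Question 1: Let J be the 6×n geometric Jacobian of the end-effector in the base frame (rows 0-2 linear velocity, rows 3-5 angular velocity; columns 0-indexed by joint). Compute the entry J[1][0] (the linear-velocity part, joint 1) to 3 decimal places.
-3.000

axis z_0 = ẑ; lever o_n−o_0 = (-3.0000,-1.7321,2.0000)
cross product → J_v[:, 0] = (1.7321,-3.0000,0.0000)
J_ω[:, 0] = z_0
entry J[1][0] = -3.0000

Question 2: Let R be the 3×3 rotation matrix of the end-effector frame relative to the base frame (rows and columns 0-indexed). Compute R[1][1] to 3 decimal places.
End-effector y-axis (col 1 of R) = (0.0000,-1.0000,0.0000)
R[1][1] = -1.0000

-1.000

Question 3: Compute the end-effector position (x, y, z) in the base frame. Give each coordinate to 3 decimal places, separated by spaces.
-3.000 -1.732 2.000

after link 1: o_1 = (1.0000, -1.7321, 2.0000)
after link 2: o_2 = (-3.0000, -1.7321, 2.0000)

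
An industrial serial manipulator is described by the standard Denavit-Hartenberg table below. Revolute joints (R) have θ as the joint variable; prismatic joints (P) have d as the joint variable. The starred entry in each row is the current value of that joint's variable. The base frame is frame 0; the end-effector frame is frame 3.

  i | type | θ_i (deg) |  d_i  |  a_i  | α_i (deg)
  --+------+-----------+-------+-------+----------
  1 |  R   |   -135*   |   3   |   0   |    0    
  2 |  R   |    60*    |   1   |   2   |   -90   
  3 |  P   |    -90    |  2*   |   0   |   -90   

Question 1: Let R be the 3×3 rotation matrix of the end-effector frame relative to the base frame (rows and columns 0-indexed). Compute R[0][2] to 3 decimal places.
0.259

End-effector z-axis (col 2 of R) = (0.2588,-0.9659,-0.0000)
R[0][2] = 0.2588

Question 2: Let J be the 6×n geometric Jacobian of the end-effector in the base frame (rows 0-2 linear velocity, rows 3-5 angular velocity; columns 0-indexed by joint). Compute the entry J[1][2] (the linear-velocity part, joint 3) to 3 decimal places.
0.259

prismatic axis z_2 = (0.9659,0.2588,0.0000)
J_v[:, 2] = z_2; J_ω[:, 2] = (0,0,0)
entry J[1][2] = 0.2588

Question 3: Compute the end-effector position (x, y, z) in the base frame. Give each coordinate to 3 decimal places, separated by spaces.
after link 1: o_1 = (0.0000, 0.0000, 3.0000)
after link 2: o_2 = (0.5176, -1.9319, 4.0000)
after link 3: o_3 = (2.4495, -1.4142, 4.0000)

2.449 -1.414 4.000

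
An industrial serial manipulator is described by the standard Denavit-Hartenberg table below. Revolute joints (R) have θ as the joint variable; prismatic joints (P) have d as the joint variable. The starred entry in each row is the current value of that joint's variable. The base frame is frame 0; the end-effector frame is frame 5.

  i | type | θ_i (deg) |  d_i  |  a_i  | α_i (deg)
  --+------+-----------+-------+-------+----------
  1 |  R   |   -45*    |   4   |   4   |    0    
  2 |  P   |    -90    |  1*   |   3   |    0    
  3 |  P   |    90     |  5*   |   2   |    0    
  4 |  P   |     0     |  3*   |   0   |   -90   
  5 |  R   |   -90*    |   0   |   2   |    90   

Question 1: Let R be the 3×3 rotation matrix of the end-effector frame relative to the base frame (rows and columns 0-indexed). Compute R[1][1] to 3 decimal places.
End-effector y-axis (col 1 of R) = (0.7071,0.7071,0.0000)
R[1][1] = 0.7071

0.707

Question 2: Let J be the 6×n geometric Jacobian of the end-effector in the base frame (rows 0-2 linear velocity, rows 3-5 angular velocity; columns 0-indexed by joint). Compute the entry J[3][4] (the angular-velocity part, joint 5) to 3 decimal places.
axis z_4 = (0.7071,0.7071,0.0000); lever o_n−o_4 = (0.0000,0.0000,2.0000)
cross product → J_v[:, 4] = (1.4142,-1.4142,0.0000)
J_ω[:, 4] = z_4
entry J[3][4] = 0.7071

0.707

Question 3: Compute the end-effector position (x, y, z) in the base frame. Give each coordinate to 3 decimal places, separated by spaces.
after link 1: o_1 = (2.8284, -2.8284, 4.0000)
after link 2: o_2 = (0.7071, -4.9497, 5.0000)
after link 3: o_3 = (2.1213, -6.3640, 10.0000)
after link 4: o_4 = (2.1213, -6.3640, 13.0000)
after link 5: o_5 = (2.1213, -6.3640, 15.0000)

2.121 -6.364 15.000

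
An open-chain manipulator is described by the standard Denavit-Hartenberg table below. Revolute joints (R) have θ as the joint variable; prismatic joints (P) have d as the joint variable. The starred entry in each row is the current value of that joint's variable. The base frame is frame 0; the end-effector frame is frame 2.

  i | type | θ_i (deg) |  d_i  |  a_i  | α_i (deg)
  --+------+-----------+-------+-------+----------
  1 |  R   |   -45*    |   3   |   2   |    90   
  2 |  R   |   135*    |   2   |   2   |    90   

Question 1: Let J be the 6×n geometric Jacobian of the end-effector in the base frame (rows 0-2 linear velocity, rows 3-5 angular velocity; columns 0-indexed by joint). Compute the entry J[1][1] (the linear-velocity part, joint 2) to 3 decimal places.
axis z_1 = (-0.7071,-0.7071,0.0000); lever o_n−o_1 = (-2.4142,-0.4142,1.4142)
cross product → J_v[:, 1] = (-1.0000,1.0000,-1.4142)
J_ω[:, 1] = z_1
entry J[1][1] = 1.0000

1.000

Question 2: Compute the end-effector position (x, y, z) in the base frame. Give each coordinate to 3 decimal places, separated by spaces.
after link 1: o_1 = (1.4142, -1.4142, 3.0000)
after link 2: o_2 = (-1.0000, -1.8284, 4.4142)

-1.000 -1.828 4.414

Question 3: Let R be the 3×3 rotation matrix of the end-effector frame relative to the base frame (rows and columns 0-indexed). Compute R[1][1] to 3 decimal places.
End-effector y-axis (col 1 of R) = (-0.7071,-0.7071,0.0000)
R[1][1] = -0.7071

-0.707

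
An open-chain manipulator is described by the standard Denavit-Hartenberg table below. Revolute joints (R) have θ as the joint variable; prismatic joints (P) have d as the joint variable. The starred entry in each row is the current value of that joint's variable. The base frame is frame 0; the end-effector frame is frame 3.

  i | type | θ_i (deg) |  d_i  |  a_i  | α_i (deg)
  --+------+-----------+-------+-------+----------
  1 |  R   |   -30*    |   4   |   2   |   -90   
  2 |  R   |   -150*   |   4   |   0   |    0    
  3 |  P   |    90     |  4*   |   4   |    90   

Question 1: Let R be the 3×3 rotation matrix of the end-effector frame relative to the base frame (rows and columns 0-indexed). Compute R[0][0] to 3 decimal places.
0.433

End-effector x-axis (col 0 of R) = (0.4330,-0.2500,0.8660)
R[0][0] = 0.4330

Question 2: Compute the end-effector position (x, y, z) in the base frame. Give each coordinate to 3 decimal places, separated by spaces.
after link 1: o_1 = (1.7321, -1.0000, 4.0000)
after link 2: o_2 = (3.7321, 2.4641, 4.0000)
after link 3: o_3 = (7.4641, 4.9282, 7.4641)

7.464 4.928 7.464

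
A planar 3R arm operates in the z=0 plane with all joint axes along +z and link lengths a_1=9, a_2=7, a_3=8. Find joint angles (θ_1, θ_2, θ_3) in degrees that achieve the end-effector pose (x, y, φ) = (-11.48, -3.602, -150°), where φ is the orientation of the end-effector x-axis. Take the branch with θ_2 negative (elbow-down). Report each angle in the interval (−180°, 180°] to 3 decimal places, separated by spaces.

wrist centre = target − a_3·(cos φ, sin φ) = (-4.5518, 0.3980)
cos θ_2 = (20.8773−9²−7²)/(2·9·7) = -0.8661; θ_2 = -150.0032° (elbow-down)
β = atan2(0.3980,-4.5518) = 175.0029°; ψ = atan2(-3.4997,2.9376) = -49.9898°
θ_1 = β − ψ = 224.9927°
θ_3 = φ − θ_1 − θ_2 = 135.0105° (wrapped to (-180°,180°])

-135.007 -150.003 135.011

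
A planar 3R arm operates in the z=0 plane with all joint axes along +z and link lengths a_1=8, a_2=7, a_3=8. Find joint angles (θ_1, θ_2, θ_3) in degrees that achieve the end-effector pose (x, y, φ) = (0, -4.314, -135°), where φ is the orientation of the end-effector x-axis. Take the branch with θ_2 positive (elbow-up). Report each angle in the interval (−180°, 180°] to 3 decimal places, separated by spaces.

wrist centre = target − a_3·(cos φ, sin φ) = (5.6569, 1.3429)
cos θ_2 = (33.8033−8²−7²)/(2·8·7) = -0.7071; θ_2 = 135.0006° (elbow-up)
β = atan2(1.3429,5.6569) = 13.3540°; ψ = atan2(4.9497,3.0502) = 58.3570°
θ_1 = β − ψ = -45.0030°
θ_3 = φ − θ_1 − θ_2 = 135.0024° (wrapped to (-180°,180°])

-45.003 135.001 135.002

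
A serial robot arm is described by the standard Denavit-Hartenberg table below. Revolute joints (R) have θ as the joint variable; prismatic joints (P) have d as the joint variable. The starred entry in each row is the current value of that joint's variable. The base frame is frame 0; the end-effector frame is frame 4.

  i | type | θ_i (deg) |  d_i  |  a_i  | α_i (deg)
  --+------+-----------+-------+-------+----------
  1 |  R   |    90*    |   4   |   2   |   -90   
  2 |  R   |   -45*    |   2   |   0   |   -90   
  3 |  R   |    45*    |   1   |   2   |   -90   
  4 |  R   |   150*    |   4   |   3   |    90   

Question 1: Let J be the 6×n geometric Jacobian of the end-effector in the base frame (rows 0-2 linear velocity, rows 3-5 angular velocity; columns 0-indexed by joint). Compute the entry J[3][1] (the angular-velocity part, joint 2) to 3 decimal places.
-1.000

axis z_1 = (-1.0000,0.0000,0.0000); lever o_n−o_1 = (0.4055,-2.6526,-1.9455)
cross product → J_v[:, 1] = (0.0000,-1.9455,2.6526)
J_ω[:, 1] = z_1
entry J[3][1] = -1.0000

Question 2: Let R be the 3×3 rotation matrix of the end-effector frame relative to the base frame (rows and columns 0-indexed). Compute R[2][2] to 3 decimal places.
End-effector z-axis (col 2 of R) = (0.3536,-0.3624,0.8624)
R[2][2] = 0.8624

0.862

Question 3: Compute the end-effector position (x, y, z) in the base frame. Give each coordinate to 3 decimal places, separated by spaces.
after link 1: o_1 = (0.0000, 2.0000, 4.0000)
after link 2: o_2 = (-2.0000, 2.0000, 4.0000)
after link 3: o_3 = (-0.5858, 3.7071, 4.2929)
after link 4: o_4 = (0.4055, -0.6526, 2.0545)

0.406 -0.653 2.055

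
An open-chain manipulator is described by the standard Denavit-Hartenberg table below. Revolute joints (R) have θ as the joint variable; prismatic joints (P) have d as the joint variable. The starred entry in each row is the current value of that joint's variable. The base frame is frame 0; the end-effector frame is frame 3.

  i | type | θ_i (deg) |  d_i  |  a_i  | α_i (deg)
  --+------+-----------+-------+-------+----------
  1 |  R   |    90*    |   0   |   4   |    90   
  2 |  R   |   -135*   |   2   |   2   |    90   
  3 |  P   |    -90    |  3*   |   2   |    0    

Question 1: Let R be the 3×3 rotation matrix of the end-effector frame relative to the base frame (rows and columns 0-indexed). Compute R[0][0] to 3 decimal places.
End-effector x-axis (col 0 of R) = (-1.0000,-0.0000,-0.0000)
R[0][0] = -1.0000

-1.000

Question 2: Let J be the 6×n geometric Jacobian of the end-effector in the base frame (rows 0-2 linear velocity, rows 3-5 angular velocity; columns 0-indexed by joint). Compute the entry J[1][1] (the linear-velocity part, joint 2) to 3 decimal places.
axis z_1 = (1.0000,-0.0000,0.0000); lever o_n−o_1 = (0.0000,-3.5355,0.7071)
cross product → J_v[:, 1] = (0.0000,-0.7071,-3.5355)
J_ω[:, 1] = z_1
entry J[1][1] = -0.7071

-0.707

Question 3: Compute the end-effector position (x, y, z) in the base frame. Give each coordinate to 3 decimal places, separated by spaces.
0.000 0.464 0.707

after link 1: o_1 = (0.0000, 4.0000, 0.0000)
after link 2: o_2 = (2.0000, 2.5858, -1.4142)
after link 3: o_3 = (0.0000, 0.4645, 0.7071)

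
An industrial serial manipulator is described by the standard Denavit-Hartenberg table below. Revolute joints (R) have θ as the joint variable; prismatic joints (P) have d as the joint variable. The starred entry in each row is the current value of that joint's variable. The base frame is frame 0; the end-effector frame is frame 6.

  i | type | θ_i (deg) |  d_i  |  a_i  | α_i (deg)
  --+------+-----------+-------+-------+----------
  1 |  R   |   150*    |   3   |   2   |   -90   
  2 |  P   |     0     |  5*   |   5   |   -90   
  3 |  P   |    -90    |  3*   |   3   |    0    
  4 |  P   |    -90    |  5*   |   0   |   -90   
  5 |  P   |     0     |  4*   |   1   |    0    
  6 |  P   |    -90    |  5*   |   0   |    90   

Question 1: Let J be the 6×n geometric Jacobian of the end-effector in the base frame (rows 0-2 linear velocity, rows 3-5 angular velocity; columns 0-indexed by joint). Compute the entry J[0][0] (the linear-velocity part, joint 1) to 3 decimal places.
axis z_0 = ẑ; lever o_n−o_0 = (-13.6962,-11.7224,-5.0000)
cross product → J_v[:, 0] = (11.7224,-13.6962,0.0000)
J_ω[:, 0] = z_0
entry J[0][0] = 11.7224

11.722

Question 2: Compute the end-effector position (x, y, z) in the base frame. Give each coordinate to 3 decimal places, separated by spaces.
-13.696 -11.722 -5.000

after link 1: o_1 = (-1.7321, 1.0000, 3.0000)
after link 2: o_2 = (-8.5622, -0.8301, 3.0000)
after link 3: o_3 = (-10.0622, -3.4282, 0.0000)
after link 4: o_4 = (-10.0622, -3.4282, -5.0000)
after link 5: o_5 = (-11.1962, -7.3923, -5.0000)
after link 6: o_6 = (-13.6962, -11.7224, -5.0000)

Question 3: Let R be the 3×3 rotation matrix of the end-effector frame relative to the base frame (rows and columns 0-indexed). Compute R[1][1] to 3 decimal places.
-0.866

End-effector y-axis (col 1 of R) = (-0.5000,-0.8660,0.0000)
R[1][1] = -0.8660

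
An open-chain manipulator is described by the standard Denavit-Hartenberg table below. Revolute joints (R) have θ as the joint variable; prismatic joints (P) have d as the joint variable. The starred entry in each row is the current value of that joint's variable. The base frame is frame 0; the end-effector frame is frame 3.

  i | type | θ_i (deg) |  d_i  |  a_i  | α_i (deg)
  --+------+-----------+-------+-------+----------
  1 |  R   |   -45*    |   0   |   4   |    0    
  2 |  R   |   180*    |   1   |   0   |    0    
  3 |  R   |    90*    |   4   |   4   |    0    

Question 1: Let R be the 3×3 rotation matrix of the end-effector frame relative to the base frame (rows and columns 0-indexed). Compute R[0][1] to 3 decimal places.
End-effector y-axis (col 1 of R) = (0.7071,-0.7071,0.0000)
R[0][1] = 0.7071

0.707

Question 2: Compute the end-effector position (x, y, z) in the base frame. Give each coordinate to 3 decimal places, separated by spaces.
after link 1: o_1 = (2.8284, -2.8284, 0.0000)
after link 2: o_2 = (2.8284, -2.8284, 1.0000)
after link 3: o_3 = (-0.0000, -5.6569, 5.0000)

-0.000 -5.657 5.000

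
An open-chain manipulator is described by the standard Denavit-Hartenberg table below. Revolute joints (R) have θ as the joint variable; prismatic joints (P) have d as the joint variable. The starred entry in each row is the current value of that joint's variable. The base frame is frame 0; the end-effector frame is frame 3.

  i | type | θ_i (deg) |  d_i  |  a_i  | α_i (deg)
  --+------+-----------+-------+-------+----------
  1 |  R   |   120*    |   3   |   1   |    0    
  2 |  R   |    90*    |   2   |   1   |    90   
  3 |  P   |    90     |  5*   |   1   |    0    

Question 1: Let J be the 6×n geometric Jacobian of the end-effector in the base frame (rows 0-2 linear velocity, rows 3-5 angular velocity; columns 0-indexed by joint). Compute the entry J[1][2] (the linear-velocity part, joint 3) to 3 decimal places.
0.866

prismatic axis z_2 = (-0.5000,0.8660,0.0000)
J_v[:, 2] = z_2; J_ω[:, 2] = (0,0,0)
entry J[1][2] = 0.8660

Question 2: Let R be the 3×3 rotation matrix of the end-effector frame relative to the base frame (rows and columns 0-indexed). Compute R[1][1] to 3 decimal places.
0.500

End-effector y-axis (col 1 of R) = (0.8660,0.5000,0.0000)
R[1][1] = 0.5000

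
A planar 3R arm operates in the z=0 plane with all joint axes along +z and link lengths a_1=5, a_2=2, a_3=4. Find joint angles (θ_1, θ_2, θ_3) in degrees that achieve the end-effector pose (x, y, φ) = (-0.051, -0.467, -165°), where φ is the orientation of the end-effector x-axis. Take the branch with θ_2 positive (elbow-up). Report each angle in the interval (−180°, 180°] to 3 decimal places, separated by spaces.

-13.048 134.993 73.055

wrist centre = target − a_3·(cos φ, sin φ) = (3.8127, 0.5683)
cos θ_2 = (14.8596−5²−2²)/(2·5·2) = -0.7070; θ_2 = 134.9928° (elbow-up)
β = atan2(0.5683,3.8127) = 8.4774°; ψ = atan2(1.4144,3.5860) = 21.5255°
θ_1 = β − ψ = -13.0481°
θ_3 = φ − θ_1 − θ_2 = 73.0553° (wrapped to (-180°,180°])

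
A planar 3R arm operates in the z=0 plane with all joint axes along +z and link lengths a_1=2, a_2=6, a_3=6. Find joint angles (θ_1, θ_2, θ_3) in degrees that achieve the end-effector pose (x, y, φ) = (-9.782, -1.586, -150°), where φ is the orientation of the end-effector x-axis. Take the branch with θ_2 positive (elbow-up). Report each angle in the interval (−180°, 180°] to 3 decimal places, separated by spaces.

45.002 135.000 29.997

wrist centre = target − a_3·(cos φ, sin φ) = (-4.5858, 1.4140)
cos θ_2 = (23.0294−2²−6²)/(2·2·6) = -0.7071; θ_2 = 135.0001° (elbow-up)
β = atan2(1.4140,-4.5858) = 162.8634°; ψ = atan2(4.2426,-2.2427) = 117.8609°
θ_1 = β − ψ = 45.0025°
θ_3 = φ − θ_1 − θ_2 = 29.9974° (wrapped to (-180°,180°])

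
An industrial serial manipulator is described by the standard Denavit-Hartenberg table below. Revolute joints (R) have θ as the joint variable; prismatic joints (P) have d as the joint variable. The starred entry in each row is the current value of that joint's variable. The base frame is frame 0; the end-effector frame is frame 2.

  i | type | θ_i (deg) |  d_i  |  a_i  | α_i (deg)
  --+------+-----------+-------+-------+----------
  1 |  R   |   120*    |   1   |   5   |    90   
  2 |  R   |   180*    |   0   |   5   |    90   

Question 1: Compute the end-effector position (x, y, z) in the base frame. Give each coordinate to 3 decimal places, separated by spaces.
after link 1: o_1 = (-2.5000, 4.3301, 1.0000)
after link 2: o_2 = (-0.0000, -0.0000, 1.0000)

-0.000 -0.000 1.000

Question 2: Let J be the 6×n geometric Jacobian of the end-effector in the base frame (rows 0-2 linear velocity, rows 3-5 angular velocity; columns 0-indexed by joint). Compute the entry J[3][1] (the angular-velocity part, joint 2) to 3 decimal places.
0.866

axis z_1 = (0.8660,0.5000,0.0000); lever o_n−o_1 = (2.5000,-4.3301,0.0000)
cross product → J_v[:, 1] = (0.0000,-0.0000,-5.0000)
J_ω[:, 1] = z_1
entry J[3][1] = 0.8660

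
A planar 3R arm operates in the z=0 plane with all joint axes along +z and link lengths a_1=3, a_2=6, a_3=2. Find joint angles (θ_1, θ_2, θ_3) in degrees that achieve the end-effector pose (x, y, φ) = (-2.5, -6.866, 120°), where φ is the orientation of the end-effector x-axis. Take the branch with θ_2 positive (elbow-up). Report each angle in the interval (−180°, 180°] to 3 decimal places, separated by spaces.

wrist centre = target − a_3·(cos φ, sin φ) = (-1.5000, -8.5981)
cos θ_2 = (76.1765−3²−6²)/(2·3·6) = 0.8660; θ_2 = 30.0014° (elbow-up)
β = atan2(-8.5981,-1.5000) = -99.8961°; ψ = atan2(3.0001,8.1961) = 20.1049°
θ_1 = β − ψ = -120.0010°
θ_3 = φ − θ_1 − θ_2 = -150.0004° (wrapped to (-180°,180°])

-120.001 30.001 -150.000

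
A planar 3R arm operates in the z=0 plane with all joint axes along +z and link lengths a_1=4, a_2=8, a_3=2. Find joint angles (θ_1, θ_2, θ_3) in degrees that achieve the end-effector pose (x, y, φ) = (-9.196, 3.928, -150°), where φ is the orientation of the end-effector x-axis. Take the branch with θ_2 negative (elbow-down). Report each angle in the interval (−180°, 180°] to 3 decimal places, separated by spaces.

-149.996 -90.004 90.000

wrist centre = target − a_3·(cos φ, sin φ) = (-7.4639, 4.9280)
cos θ_2 = (79.9957−4²−8²)/(2·4·8) = -0.0001; θ_2 = -90.0038° (elbow-down)
β = atan2(4.9280,-7.4639) = 146.5656°; ψ = atan2(-8.0000,3.9995) = -63.4380°
θ_1 = β − ψ = 210.0036°
θ_3 = φ − θ_1 − θ_2 = 90.0002° (wrapped to (-180°,180°])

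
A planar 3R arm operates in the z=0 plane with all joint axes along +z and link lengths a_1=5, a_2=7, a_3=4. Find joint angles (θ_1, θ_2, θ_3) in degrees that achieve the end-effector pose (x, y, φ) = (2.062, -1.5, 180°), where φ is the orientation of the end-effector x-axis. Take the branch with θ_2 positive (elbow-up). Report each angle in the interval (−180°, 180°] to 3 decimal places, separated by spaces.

-90.002 120.002 150.000

wrist centre = target − a_3·(cos φ, sin φ) = (6.0620, -1.5000)
cos θ_2 = (38.9978−5²−7²)/(2·5·7) = -0.5000; θ_2 = 120.0020° (elbow-up)
β = atan2(-1.5000,6.0620) = -13.8983°; ψ = atan2(6.0621,1.4998) = 76.1038°
θ_1 = β − ψ = -90.0020°
θ_3 = φ − θ_1 − θ_2 = 150.0000° (wrapped to (-180°,180°])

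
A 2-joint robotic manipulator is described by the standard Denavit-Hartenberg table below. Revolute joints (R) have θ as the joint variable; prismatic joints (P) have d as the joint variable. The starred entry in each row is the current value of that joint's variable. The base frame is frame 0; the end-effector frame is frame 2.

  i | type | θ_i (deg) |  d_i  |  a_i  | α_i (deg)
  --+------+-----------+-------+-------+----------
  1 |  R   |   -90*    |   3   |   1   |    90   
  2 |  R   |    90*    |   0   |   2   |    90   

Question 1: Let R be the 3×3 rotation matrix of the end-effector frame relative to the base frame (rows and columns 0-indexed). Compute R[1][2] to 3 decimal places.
End-effector z-axis (col 2 of R) = (-0.0000,-1.0000,-0.0000)
R[1][2] = -1.0000

-1.000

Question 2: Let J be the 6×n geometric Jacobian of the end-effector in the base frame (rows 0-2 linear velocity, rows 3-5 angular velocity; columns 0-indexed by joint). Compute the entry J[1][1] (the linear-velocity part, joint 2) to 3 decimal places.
axis z_1 = (-1.0000,-0.0000,0.0000); lever o_n−o_1 = (0.0000,-0.0000,2.0000)
cross product → J_v[:, 1] = (-0.0000,2.0000,0.0000)
J_ω[:, 1] = z_1
entry J[1][1] = 2.0000

2.000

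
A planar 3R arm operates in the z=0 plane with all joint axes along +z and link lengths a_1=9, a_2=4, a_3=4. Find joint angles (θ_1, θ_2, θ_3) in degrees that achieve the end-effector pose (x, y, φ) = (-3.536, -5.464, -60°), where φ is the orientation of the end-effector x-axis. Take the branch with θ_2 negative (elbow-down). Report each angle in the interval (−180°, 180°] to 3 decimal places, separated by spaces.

wrist centre = target − a_3·(cos φ, sin φ) = (-5.5360, -1.9999)
cos θ_2 = (34.6469−9²−4²)/(2·9·4) = -0.8660; θ_2 = -149.9989° (elbow-down)
β = atan2(-1.9999,-5.5360) = -160.1376°; ψ = atan2(-2.0001,5.5359) = -19.8642°
θ_1 = β − ψ = -140.2734°
θ_3 = φ − θ_1 − θ_2 = -129.7278° (wrapped to (-180°,180°])

-140.273 -149.999 -129.728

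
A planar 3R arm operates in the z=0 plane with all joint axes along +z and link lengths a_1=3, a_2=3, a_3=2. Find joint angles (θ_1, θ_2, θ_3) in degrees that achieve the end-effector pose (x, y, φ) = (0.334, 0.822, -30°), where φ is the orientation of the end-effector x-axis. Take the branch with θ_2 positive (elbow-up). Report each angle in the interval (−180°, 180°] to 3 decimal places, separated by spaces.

wrist centre = target − a_3·(cos φ, sin φ) = (-1.3981, 1.8220)
cos θ_2 = (5.2742−3²−3²)/(2·3·3) = -0.7070; θ_2 = 134.9903° (elbow-up)
β = atan2(1.8220,-1.3981) = 127.4996°; ψ = atan2(2.1217,0.8790) = 67.4952°
θ_1 = β − ψ = 60.0045°
θ_3 = φ − θ_1 − θ_2 = 135.0052° (wrapped to (-180°,180°])

60.004 134.990 135.005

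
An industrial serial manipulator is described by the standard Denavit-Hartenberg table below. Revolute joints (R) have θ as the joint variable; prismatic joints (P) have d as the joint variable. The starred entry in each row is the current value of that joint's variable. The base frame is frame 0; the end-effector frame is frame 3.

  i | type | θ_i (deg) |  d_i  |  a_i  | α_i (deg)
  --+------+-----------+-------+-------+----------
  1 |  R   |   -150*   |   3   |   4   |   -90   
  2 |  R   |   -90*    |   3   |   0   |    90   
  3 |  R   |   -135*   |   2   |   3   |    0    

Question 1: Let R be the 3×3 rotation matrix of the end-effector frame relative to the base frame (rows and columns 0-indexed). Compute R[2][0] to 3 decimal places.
-0.707

End-effector x-axis (col 0 of R) = (-0.3536,0.6124,-0.7071)
R[2][0] = -0.7071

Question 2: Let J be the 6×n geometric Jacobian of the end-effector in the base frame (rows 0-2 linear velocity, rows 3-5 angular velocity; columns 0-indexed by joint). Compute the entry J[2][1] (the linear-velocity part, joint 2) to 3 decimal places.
2.000

axis z_1 = (0.5000,-0.8660,0.0000); lever o_n−o_1 = (2.1714,0.2390,-2.1213)
cross product → J_v[:, 1] = (1.8371,1.0607,2.0000)
J_ω[:, 1] = z_1
entry J[2][1] = 2.0000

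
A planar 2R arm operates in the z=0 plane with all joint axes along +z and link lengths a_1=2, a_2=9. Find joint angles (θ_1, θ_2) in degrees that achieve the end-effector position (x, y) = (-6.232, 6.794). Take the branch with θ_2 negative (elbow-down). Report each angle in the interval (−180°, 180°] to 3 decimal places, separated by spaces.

cos θ_2 = (84.9963−2²−9²)/(2·2·9) = -0.0001; θ_2 = -90.0060° (elbow-down)
β = atan2(6.7940,-6.2320) = 132.5295°; ψ = atan2(-9.0000,1.9991) = -77.4769°
θ_1 = β − ψ = 210.0064°

-149.994 -90.006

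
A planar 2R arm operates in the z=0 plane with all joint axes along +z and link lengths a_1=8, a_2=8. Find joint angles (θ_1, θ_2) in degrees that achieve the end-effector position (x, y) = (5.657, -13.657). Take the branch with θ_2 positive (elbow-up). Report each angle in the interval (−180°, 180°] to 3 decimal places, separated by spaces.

-89.998 44.996

cos θ_2 = (218.5153−8²−8²)/(2·8·8) = 0.7072; θ_2 = 44.9964° (elbow-up)
β = atan2(-13.6570,5.6570) = -67.4997°; ψ = atan2(5.6565,13.6572) = 22.4982°
θ_1 = β − ψ = -89.9979°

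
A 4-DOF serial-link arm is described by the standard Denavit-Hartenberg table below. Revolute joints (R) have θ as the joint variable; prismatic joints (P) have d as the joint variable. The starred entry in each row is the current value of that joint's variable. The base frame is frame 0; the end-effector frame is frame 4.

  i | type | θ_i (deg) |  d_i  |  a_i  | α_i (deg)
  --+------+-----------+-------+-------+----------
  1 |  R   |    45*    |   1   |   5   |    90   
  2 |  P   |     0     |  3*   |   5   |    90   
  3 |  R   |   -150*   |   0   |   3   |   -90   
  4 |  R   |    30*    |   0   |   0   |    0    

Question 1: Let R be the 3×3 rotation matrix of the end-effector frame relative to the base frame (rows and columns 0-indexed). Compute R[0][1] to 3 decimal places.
End-effector y-axis (col 1 of R) = (0.4830,0.1294,0.8660)
R[0][1] = 0.4830

0.483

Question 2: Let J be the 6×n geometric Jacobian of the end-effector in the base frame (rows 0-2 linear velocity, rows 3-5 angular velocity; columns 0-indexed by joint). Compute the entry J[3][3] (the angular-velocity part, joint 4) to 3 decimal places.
-0.259

axis z_3 = (-0.2588,0.9659,-0.0000); lever o_n−o_3 = (0.0000,0.0000,0.0000)
cross product → J_v[:, 3] = (0.0000,0.0000,-0.0000)
J_ω[:, 3] = z_3
entry J[3][3] = -0.2588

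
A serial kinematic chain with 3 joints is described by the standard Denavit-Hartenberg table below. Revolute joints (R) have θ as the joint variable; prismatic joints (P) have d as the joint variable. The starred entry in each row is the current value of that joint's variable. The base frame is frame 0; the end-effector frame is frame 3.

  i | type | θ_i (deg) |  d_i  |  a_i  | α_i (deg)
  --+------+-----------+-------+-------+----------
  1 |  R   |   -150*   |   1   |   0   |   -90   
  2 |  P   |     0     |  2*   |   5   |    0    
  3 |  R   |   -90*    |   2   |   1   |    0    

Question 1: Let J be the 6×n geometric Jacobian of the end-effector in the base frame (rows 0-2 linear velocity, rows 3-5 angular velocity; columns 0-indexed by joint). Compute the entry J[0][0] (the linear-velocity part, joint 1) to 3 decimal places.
5.964

axis z_0 = ẑ; lever o_n−o_0 = (-2.3301,-5.9641,2.0000)
cross product → J_v[:, 0] = (5.9641,-2.3301,0.0000)
J_ω[:, 0] = z_0
entry J[0][0] = 5.9641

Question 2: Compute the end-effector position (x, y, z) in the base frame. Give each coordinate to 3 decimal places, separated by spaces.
-2.330 -5.964 2.000

after link 1: o_1 = (0.0000, 0.0000, 1.0000)
after link 2: o_2 = (-3.3301, -4.2321, 1.0000)
after link 3: o_3 = (-2.3301, -5.9641, 2.0000)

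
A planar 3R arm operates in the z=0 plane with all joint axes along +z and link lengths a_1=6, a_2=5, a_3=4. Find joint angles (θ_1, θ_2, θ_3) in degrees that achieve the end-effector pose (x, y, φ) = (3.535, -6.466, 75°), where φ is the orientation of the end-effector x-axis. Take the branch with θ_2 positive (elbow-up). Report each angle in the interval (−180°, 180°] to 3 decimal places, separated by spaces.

-90.010 30.019 134.990

wrist centre = target − a_3·(cos φ, sin φ) = (2.4997, -10.3297)
cos θ_2 = (112.9514−6²−5²)/(2·6·5) = 0.8659; θ_2 = 30.0194° (elbow-up)
β = atan2(-10.3297,2.4997) = -76.3963°; ψ = atan2(2.5015,10.3293) = 13.6133°
θ_1 = β − ψ = -90.0096°
θ_3 = φ − θ_1 − θ_2 = 134.9903° (wrapped to (-180°,180°])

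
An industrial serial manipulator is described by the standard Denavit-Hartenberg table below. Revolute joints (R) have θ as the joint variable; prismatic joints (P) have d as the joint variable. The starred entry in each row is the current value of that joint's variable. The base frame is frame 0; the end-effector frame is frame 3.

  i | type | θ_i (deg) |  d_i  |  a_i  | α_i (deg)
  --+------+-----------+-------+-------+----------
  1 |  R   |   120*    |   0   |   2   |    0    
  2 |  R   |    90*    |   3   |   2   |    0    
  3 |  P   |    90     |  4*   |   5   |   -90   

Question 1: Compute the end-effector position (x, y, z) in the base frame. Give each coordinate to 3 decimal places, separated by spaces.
-0.232 -3.598 7.000

after link 1: o_1 = (-1.0000, 1.7321, 0.0000)
after link 2: o_2 = (-2.7321, 0.7321, 3.0000)
after link 3: o_3 = (-0.2321, -3.5981, 7.0000)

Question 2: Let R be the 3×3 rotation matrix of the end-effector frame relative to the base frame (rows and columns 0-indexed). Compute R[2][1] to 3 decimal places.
End-effector y-axis (col 1 of R) = (0.0000,0.0000,-1.0000)
R[2][1] = -1.0000

-1.000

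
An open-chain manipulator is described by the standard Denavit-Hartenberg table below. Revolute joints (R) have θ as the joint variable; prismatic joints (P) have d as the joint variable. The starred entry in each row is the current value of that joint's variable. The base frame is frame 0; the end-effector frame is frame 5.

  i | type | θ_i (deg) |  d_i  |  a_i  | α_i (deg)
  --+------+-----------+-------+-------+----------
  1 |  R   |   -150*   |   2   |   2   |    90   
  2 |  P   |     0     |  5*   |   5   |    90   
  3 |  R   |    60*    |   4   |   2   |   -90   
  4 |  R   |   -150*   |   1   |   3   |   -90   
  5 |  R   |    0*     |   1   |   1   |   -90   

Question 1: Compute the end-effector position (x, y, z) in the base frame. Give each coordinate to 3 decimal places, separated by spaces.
-7.227 1.214 -4.866

after link 1: o_1 = (-1.7321, -1.0000, 2.0000)
after link 2: o_2 = (-8.5622, 0.8301, 2.0000)
after link 3: o_3 = (-10.2942, 1.8301, -2.0000)
after link 4: o_4 = (-7.5442, 1.3971, -3.5000)
after link 5: o_5 = (-7.2272, 1.2141, -4.8660)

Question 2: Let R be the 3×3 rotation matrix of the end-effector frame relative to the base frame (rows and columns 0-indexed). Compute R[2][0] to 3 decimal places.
End-effector x-axis (col 0 of R) = (0.7500,-0.4330,-0.5000)
R[2][0] = -0.5000

-0.500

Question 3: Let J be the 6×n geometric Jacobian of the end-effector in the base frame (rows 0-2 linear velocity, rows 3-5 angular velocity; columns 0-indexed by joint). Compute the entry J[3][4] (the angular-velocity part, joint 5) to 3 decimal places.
axis z_4 = (-0.4330,0.2500,-0.8660); lever o_n−o_4 = (0.3170,-0.1830,-1.3660)
cross product → J_v[:, 4] = (-0.5000,-0.8660,0.0000)
J_ω[:, 4] = z_4
entry J[3][4] = -0.4330

-0.433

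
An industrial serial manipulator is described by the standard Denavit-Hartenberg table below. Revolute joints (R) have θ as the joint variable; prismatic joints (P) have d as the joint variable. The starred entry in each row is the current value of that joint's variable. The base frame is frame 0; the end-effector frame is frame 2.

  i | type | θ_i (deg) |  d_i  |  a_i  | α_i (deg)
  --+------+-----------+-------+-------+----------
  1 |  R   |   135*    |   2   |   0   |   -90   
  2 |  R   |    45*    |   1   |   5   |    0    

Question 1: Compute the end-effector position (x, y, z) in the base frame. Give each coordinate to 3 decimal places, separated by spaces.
after link 1: o_1 = (0.0000, 0.0000, 2.0000)
after link 2: o_2 = (-3.2071, 1.7929, -1.5355)

-3.207 1.793 -1.536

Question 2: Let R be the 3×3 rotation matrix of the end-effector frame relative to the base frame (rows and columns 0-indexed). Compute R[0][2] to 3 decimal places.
-0.707

End-effector z-axis (col 2 of R) = (-0.7071,-0.7071,0.0000)
R[0][2] = -0.7071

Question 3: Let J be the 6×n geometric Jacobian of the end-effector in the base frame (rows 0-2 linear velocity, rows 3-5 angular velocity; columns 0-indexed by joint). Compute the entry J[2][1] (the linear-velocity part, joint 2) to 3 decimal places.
-3.536

axis z_1 = (-0.7071,-0.7071,0.0000); lever o_n−o_1 = (-3.2071,1.7929,-3.5355)
cross product → J_v[:, 1] = (2.5000,-2.5000,-3.5355)
J_ω[:, 1] = z_1
entry J[2][1] = -3.5355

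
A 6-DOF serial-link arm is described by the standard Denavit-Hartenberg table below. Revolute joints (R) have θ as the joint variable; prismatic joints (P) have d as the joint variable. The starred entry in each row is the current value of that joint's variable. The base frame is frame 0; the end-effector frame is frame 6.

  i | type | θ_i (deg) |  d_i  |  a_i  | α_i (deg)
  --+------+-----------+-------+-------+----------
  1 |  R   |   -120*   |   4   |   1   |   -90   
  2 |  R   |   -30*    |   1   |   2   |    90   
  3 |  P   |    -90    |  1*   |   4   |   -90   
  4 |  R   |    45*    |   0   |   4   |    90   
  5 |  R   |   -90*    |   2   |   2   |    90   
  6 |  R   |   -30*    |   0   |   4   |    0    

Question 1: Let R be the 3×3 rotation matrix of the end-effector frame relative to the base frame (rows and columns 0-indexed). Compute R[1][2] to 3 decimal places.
End-effector z-axis (col 2 of R) = (0.7891,-0.0474,0.6124)
R[1][2] = -0.0474

-0.047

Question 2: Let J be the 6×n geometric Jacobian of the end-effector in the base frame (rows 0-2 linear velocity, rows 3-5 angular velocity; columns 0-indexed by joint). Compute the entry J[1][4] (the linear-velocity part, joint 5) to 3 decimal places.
axis z_4 = (-0.4356,0.6597,0.6124); lever o_n−o_4 = (2.3660,4.0981,-2.7321)
cross product → J_v[:, 4] = (-4.3120,0.2588,-3.3461)
J_ω[:, 4] = z_4
entry J[1][4] = 0.2588

0.259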